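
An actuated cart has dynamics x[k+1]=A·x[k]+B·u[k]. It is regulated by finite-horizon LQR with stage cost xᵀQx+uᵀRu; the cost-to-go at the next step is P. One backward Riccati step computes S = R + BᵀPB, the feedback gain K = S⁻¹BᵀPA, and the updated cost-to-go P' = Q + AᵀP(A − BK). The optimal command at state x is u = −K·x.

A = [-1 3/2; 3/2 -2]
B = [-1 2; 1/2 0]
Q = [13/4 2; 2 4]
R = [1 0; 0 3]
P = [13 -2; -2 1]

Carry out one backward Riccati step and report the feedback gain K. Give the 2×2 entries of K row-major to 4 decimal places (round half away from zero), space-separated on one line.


0.7312 -1.0387 -0.2096 0.3257

BᵀP = [-14.0000 2.5000; 26.0000 -4.0000]
S = R + BᵀPB = [1 0; 0 3] + [15.2500 -28.0000; -28.0000 52.0000] = [16.2500 -28.0000; -28.0000 55.0000]
BᵀPA = [17.7500 -26.0000; -32.0000 47.0000]
K = S⁻¹·BᵀPA = [0.7312 -1.0387; -0.2096 0.3257]
A−BK = [0.1503 -0.1902; 1.1344 -1.4806]
AᵀP(A−BK) = [1.5649 -2.1390; -2.1390 2.9334]
P' = Q + AᵀP(A−BK) = [4.8149 -0.1390; -0.1390 6.9334]
tr(P') = 11.7483


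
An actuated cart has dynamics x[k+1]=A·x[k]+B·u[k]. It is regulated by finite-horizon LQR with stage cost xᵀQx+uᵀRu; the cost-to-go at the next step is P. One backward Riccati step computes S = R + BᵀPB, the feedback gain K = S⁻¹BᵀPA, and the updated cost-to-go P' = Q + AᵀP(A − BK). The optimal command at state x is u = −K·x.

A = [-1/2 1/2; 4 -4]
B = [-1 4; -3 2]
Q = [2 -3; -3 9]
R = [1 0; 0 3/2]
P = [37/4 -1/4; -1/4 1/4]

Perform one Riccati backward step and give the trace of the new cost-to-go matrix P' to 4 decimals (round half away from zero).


14.9499

BᵀP = [-8.5000 -0.5000; 36.5000 -0.5000]
S = R + BᵀPB = [1 0; 0 3/2] + [10.0000 -35.0000; -35.0000 145.0000] = [11.0000 -35.0000; -35.0000 146.5000]
BᵀPA = [2.2500 -2.2500; -20.2500 20.2500]
K = S⁻¹·BᵀPA = [-0.9809 0.9809; -0.3726 0.3726]
A−BK = [0.0094 -0.0094; 1.8024 -1.8024]
AᵀP(A−BK) = [1.9749 -1.9749; -1.9749 1.9749]
P' = Q + AᵀP(A−BK) = [3.9749 -4.9749; -4.9749 10.9749]
tr(P') = 14.9499


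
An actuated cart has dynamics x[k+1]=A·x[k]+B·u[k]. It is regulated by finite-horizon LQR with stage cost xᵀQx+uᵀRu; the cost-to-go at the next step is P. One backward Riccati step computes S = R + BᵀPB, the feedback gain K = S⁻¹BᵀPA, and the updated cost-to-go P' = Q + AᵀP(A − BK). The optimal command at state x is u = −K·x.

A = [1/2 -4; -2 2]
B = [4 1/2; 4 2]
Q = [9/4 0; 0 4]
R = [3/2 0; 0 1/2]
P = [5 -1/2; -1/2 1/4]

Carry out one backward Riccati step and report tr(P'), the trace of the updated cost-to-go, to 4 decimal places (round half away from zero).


13.6123

BᵀP = [18.0000 -1.0000; 1.5000 0.2500]
S = R + BᵀPB = [3/2 0; 0 1/2] + [68.0000 7.0000; 7.0000 1.2500] = [69.5000 7.0000; 7.0000 1.7500]
BᵀPA = [11.0000 -74.0000; 0.2500 -5.5000]
K = S⁻¹·BᵀPA = [0.2410 -1.2530; -0.8210 1.8692]
A−BK = [-0.0534 0.0775; -1.3219 3.2737]
AᵀP(A−BK) = [0.8046 -2.1842; -2.1842 6.5577]
P' = Q + AᵀP(A−BK) = [3.0546 -2.1842; -2.1842 10.5577]
tr(P') = 13.6123


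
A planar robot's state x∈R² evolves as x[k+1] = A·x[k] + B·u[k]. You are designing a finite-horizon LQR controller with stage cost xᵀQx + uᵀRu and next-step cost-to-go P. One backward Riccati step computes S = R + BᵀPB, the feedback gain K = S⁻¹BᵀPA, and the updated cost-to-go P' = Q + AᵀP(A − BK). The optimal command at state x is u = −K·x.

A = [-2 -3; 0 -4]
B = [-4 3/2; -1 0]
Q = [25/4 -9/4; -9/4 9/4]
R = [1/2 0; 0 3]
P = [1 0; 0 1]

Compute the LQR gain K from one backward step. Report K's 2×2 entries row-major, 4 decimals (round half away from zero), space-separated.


0.4295 1.0201 -0.0805 0.3087

BᵀP = [-4.0000 -1.0000; 1.5000 0.0000]
S = R + BᵀPB = [1/2 0; 0 3] + [17.0000 -6.0000; -6.0000 2.2500] = [17.5000 -6.0000; -6.0000 5.2500]
BᵀPA = [8.0000 16.0000; -3.0000 -4.5000]
K = S⁻¹·BᵀPA = [0.4295 1.0201; -0.0805 0.3087]
A−BK = [-0.1611 0.6174; 0.4295 -2.9799]
AᵀP(A−BK) = [0.3221 -1.2349; -1.2349 10.0671]
P' = Q + AᵀP(A−BK) = [6.5721 -3.4849; -3.4849 12.3171]
tr(P') = 18.8893


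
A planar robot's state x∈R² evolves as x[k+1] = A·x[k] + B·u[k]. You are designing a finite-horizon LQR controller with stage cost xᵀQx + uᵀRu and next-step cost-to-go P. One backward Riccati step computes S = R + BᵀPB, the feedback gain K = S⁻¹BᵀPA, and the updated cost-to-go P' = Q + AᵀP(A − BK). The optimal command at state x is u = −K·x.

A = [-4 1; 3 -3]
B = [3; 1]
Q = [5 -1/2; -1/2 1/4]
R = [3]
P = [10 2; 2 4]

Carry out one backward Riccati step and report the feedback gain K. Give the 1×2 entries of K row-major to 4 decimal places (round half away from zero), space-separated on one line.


BᵀP = [32.0000 10.0000]
S = R + BᵀPB = [3] + [106.0000] = [109.0000]
BᵀPA = [-98.0000 2.0000]
K = S⁻¹·BᵀPA = [-0.8991 0.0183]
A−BK = [-1.3028 0.9450; 3.8991 -3.0183]
AᵀP(A−BK) = [59.8899 -44.2018; -44.2018 33.9633]
P' = Q + AᵀP(A−BK) = [64.8899 -44.7018; -44.7018 34.2133]
tr(P') = 99.1032

-0.8991 0.0183


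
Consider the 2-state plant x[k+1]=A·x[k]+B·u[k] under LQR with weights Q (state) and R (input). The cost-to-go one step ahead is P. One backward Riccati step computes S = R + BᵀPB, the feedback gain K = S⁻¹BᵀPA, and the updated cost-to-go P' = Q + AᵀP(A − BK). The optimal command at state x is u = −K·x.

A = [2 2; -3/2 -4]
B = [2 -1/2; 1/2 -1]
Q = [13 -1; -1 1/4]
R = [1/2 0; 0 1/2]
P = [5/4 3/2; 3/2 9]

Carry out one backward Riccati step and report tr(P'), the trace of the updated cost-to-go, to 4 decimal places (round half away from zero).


BᵀP = [3.2500 7.5000; -2.1250 -9.7500]
S = R + BᵀPB = [1/2 0; 0 1/2] + [10.2500 -9.1250; -9.1250 10.8125] = [10.7500 -9.1250; -9.1250 11.3125]
BᵀPA = [-4.7500 -23.5000; 10.3750 34.7500]
K = S⁻¹·BᵀPA = [1.0676 1.3366; 1.7783 4.1500]
A−BK = [0.7539 1.4018; -0.2555 -0.5183]
AᵀP(A−BK) = [2.8712 5.7930; 5.7930 12.1989]
P' = Q + AᵀP(A−BK) = [15.8712 4.7930; 4.7930 12.4489]
tr(P') = 28.3201

28.3201


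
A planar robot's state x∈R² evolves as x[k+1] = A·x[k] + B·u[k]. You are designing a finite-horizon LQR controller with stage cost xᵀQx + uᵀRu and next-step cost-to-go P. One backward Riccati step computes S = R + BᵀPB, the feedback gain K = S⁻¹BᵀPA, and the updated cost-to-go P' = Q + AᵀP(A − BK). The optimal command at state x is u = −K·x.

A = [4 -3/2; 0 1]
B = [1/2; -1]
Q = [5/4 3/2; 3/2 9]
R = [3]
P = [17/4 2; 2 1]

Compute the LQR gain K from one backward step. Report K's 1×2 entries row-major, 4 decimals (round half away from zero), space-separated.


0.1633 -0.0612

BᵀP = [0.1250 0.0000]
S = R + BᵀPB = [3] + [0.0625] = [3.0625]
BᵀPA = [0.5000 -0.1875]
K = S⁻¹·BᵀPA = [0.1633 -0.0612]
A−BK = [3.9184 -1.4694; 0.1633 0.9388]
AᵀP(A−BK) = [67.9184 -17.4694; -17.4694 4.5510]
P' = Q + AᵀP(A−BK) = [69.1684 -15.9694; -15.9694 13.5510]
tr(P') = 82.7194


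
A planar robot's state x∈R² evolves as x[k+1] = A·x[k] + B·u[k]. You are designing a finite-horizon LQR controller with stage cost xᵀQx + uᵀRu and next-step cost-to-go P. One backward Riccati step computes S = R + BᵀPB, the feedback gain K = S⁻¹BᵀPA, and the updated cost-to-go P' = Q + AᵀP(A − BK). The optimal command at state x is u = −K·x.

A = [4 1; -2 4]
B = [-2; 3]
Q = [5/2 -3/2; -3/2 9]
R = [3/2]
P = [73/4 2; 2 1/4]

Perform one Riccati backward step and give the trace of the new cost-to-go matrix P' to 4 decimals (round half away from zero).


BᵀP = [-30.5000 -3.2500]
S = R + BᵀPB = [3/2] + [51.2500] = [52.7500]
BᵀPA = [-115.5000 -43.5000]
K = S⁻¹·BᵀPA = [-2.1896 -0.8246]
A−BK = [-0.3791 -0.6493; 4.5687 6.4739]
AᵀP(A−BK) = [8.1043 3.7536; 3.7536 2.3780]
P' = Q + AᵀP(A−BK) = [10.6043 2.2536; 2.2536 11.3780]
tr(P') = 21.9822

21.9822


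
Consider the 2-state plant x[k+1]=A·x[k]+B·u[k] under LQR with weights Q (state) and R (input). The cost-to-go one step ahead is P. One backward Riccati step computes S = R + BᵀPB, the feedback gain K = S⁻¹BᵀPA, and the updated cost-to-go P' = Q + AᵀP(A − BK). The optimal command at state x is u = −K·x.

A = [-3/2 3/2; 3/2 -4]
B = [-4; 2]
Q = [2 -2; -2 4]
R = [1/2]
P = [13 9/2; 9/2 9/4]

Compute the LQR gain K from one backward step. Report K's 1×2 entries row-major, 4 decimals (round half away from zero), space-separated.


0.3041 -0.0722

BᵀP = [-43.0000 -13.5000]
S = R + BᵀPB = [1/2] + [145.0000] = [145.5000]
BᵀPA = [44.2500 -10.5000]
K = S⁻¹·BᵀPA = [0.3041 -0.0722]
A−BK = [-0.2835 1.2113; 0.8918 -3.8557]
AᵀP(A−BK) = [0.6050 -2.4317; -2.4317 10.4923]
P' = Q + AᵀP(A−BK) = [2.6050 -4.4317; -4.4317 14.4923]
tr(P') = 17.0973


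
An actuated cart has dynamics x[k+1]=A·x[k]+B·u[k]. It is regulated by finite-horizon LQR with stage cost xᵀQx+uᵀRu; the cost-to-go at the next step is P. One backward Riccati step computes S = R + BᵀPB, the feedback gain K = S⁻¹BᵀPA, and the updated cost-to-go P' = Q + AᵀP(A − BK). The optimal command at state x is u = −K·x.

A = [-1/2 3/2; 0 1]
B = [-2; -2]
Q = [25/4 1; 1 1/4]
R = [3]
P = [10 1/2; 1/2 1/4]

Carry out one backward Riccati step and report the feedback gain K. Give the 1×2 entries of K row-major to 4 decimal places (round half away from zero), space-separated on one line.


BᵀP = [-21.0000 -1.5000]
S = R + BᵀPB = [3] + [45.0000] = [48.0000]
BᵀPA = [10.5000 -33.0000]
K = S⁻¹·BᵀPA = [0.2188 -0.6875]
A−BK = [-0.0625 0.1250; 0.4375 -0.3750]
AᵀP(A−BK) = [0.2031 -0.5313; -0.5313 1.5625]
P' = Q + AᵀP(A−BK) = [6.4531 0.4688; 0.4688 1.8125]
tr(P') = 8.2656

0.2188 -0.6875


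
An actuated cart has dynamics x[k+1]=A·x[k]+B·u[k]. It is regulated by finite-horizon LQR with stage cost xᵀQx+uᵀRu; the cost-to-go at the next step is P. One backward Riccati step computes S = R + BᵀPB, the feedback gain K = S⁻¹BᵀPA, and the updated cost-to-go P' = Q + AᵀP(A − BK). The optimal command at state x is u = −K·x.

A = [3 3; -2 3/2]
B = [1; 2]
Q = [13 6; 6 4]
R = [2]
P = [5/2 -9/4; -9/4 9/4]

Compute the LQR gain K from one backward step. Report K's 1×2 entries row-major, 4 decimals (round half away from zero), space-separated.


BᵀP = [-2.0000 2.2500]
S = R + BᵀPB = [2] + [2.5000] = [4.5000]
BᵀPA = [-10.5000 -2.6250]
K = S⁻¹·BᵀPA = [-2.3333 -0.5833]
A−BK = [5.3333 3.5833; 2.6667 2.6667]
AᵀP(A−BK) = [34.0000 13.0000; 13.0000 5.7813]
P' = Q + AᵀP(A−BK) = [47.0000 19.0000; 19.0000 9.7813]
tr(P') = 56.7813

-2.3333 -0.5833


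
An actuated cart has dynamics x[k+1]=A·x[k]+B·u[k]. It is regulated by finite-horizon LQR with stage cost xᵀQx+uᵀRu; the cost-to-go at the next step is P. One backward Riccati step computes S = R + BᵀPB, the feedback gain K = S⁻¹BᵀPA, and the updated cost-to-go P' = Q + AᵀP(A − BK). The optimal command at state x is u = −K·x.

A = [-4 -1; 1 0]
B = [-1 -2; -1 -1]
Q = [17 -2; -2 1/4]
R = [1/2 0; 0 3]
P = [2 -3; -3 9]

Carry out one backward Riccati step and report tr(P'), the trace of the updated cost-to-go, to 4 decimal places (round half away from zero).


51.8571

BᵀP = [1.0000 -6.0000; -1.0000 -3.0000]
S = R + BᵀPB = [1/2 0; 0 3] + [5.0000 4.0000; 4.0000 5.0000] = [5.5000 4.0000; 4.0000 8.0000]
BᵀPA = [-10.0000 -1.0000; 1.0000 1.0000]
K = S⁻¹·BᵀPA = [-3.0000 -0.4286; 1.6250 0.3393]
A−BK = [-3.7500 -0.7500; -0.3750 -0.0893]
AᵀP(A−BK) = [33.3750 6.3750; 6.3750 1.2321]
P' = Q + AᵀP(A−BK) = [50.3750 4.3750; 4.3750 1.4821]
tr(P') = 51.8571


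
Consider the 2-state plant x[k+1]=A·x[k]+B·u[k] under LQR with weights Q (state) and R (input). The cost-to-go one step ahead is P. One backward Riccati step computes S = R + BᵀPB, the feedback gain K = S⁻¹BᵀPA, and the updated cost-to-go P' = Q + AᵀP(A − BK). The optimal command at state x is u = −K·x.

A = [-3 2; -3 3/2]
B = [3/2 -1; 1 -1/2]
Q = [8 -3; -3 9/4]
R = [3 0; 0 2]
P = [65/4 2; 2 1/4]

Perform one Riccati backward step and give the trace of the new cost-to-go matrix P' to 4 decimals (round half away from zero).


BᵀP = [26.3750 3.2500; -17.2500 -2.1250]
S = R + BᵀPB = [3 0; 0 2] + [42.8125 -28.0000; -28.0000 18.3125] = [45.8125 -28.0000; -28.0000 20.3125]
BᵀPA = [-88.8750 57.6250; 58.1250 -37.6875]
K = S⁻¹·BᵀPA = [-1.2129 0.7864; 1.1896 -0.7714]
A−BK = [0.0090 0.0490; -1.1923 0.3279]
AᵀP(A−BK) = [7.5577 -4.8984; -4.8984 3.1756]
P' = Q + AᵀP(A−BK) = [15.5577 -7.8984; -7.8984 5.4256]
tr(P') = 20.9832

20.9832


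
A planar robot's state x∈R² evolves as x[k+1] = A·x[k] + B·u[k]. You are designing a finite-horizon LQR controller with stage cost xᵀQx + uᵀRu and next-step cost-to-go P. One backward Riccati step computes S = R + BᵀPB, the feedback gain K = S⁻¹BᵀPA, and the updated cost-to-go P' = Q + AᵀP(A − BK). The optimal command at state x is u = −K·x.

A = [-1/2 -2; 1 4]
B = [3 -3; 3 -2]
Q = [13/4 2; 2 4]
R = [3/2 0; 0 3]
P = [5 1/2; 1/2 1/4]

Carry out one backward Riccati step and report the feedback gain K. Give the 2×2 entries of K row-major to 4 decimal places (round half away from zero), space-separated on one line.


BᵀP = [16.5000 2.2500; -16.0000 -2.0000]
S = R + BᵀPB = [3/2 0; 0 3] + [56.2500 -54.0000; -54.0000 52.0000] = [57.7500 -54.0000; -54.0000 55.0000]
BᵀPA = [-6.0000 -24.0000; 6.0000 24.0000]
K = S⁻¹·BᵀPA = [-0.0231 -0.0922; 0.0865 0.3458]
A−BK = [-0.1715 -0.6859; 1.2421 4.9683]
AᵀP(A−BK) = [0.3429 1.3718; 1.3718 5.4870]
P' = Q + AᵀP(A−BK) = [3.5929 3.3718; 3.3718 9.4870]
tr(P') = 13.0800

-0.0231 -0.0922 0.0865 0.3458


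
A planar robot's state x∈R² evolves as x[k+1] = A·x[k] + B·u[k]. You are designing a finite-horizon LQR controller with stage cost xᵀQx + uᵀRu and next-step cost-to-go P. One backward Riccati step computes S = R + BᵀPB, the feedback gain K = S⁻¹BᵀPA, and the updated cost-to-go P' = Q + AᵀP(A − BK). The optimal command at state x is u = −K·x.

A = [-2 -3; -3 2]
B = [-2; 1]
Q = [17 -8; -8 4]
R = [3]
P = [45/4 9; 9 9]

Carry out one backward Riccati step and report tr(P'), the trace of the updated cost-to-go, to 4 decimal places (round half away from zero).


BᵀP = [-13.5000 -9.0000]
S = R + BᵀPB = [3] + [18.0000] = [21.0000]
BᵀPA = [54.0000 22.5000]
K = S⁻¹·BᵀPA = [2.5714 1.0714]
A−BK = [3.1429 -0.8571; -5.5714 0.9286]
AᵀP(A−BK) = [95.1429 0.6429; 0.6429 5.1429]
P' = Q + AᵀP(A−BK) = [112.1429 -7.3571; -7.3571 9.1429]
tr(P') = 121.2857

121.2857


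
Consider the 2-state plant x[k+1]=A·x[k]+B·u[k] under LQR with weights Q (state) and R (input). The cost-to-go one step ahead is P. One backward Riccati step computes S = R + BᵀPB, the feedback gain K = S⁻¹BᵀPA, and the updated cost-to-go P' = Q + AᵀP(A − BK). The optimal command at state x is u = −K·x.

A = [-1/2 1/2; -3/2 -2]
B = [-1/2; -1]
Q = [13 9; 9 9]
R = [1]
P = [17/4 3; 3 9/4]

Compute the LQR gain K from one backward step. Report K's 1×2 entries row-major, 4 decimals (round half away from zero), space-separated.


1.1197 0.6752

BᵀP = [-5.1250 -3.7500]
S = R + BᵀPB = [1] + [6.3125] = [7.3125]
BᵀPA = [8.1875 4.9375]
K = S⁻¹·BᵀPA = [1.1197 0.6752]
A−BK = [0.0598 0.8376; -0.3803 -1.3248]
AᵀP(A−BK) = [1.4578 0.9092; 0.9092 0.7286]
P' = Q + AᵀP(A−BK) = [14.4578 9.9092; 9.9092 9.7286]
tr(P') = 24.1864


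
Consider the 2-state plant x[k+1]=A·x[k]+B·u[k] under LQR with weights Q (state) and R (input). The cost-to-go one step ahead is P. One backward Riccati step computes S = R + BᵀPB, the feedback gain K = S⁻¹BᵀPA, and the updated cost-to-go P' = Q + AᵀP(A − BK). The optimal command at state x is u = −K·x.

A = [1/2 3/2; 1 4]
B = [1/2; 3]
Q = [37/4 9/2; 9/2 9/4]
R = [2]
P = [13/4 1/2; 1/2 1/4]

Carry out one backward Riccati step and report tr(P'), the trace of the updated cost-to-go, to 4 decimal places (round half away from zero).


17.8738

BᵀP = [3.1250 1.0000]
S = R + BᵀPB = [2] + [4.5625] = [6.5625]
BᵀPA = [2.5625 8.6875]
K = S⁻¹·BᵀPA = [0.3905 1.3238]
A−BK = [0.3048 0.8381; -0.1714 0.0286]
AᵀP(A−BK) = [0.5619 1.7952; 1.7952 5.8119]
P' = Q + AᵀP(A−BK) = [9.8119 6.2952; 6.2952 8.0619]
tr(P') = 17.8738


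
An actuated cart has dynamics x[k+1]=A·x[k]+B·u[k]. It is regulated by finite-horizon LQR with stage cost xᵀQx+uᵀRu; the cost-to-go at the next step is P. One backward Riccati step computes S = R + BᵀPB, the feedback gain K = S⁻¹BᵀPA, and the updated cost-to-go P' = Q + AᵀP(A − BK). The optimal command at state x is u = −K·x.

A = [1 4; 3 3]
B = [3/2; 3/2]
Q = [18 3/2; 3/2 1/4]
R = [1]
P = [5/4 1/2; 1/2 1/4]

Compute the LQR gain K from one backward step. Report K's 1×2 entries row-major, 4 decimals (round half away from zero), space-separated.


BᵀP = [2.6250 1.1250]
S = R + BᵀPB = [1] + [5.6250] = [6.6250]
BᵀPA = [6.0000 13.8750]
K = S⁻¹·BᵀPA = [0.9057 2.0943]
A−BK = [-0.3585 0.8585; 1.6415 -0.1415]
AᵀP(A−BK) = [1.0660 2.1840; 2.1840 5.1910]
P' = Q + AᵀP(A−BK) = [19.0660 3.6840; 3.6840 5.4410]
tr(P') = 24.5071

0.9057 2.0943


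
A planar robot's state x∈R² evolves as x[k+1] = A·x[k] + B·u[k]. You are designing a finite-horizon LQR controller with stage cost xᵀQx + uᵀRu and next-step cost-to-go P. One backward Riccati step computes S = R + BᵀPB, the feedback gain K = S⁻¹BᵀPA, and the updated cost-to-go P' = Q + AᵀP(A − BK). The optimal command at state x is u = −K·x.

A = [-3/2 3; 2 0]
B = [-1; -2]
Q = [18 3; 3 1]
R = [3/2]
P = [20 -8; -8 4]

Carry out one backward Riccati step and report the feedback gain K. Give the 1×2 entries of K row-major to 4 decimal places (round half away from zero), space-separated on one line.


BᵀP = [-4.0000 0.0000]
S = R + BᵀPB = [3/2] + [4.0000] = [5.5000]
BᵀPA = [6.0000 -12.0000]
K = S⁻¹·BᵀPA = [1.0909 -2.1818]
A−BK = [-0.4091 0.8182; 4.1818 -4.3636]
AᵀP(A−BK) = [102.4545 -124.9091; -124.9091 153.8182]
P' = Q + AᵀP(A−BK) = [120.4545 -121.9091; -121.9091 154.8182]
tr(P') = 275.2727

1.0909 -2.1818


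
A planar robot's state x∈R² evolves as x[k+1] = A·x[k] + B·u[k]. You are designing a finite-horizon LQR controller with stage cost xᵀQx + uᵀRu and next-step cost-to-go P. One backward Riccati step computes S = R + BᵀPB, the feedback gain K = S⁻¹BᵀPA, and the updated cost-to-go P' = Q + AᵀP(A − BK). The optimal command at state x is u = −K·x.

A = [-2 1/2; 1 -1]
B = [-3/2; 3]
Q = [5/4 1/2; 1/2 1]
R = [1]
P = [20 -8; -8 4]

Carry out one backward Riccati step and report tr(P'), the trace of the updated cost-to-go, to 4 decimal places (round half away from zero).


5.2175

BᵀP = [-54.0000 24.0000]
S = R + BᵀPB = [1] + [153.0000] = [154.0000]
BᵀPA = [132.0000 -51.0000]
K = S⁻¹·BᵀPA = [0.8571 -0.3312]
A−BK = [-0.7143 0.0032; -1.5714 -0.0065]
AᵀP(A−BK) = [2.8571 -0.2857; -0.2857 0.1104]
P' = Q + AᵀP(A−BK) = [4.1071 0.2143; 0.2143 1.1104]
tr(P') = 5.2175


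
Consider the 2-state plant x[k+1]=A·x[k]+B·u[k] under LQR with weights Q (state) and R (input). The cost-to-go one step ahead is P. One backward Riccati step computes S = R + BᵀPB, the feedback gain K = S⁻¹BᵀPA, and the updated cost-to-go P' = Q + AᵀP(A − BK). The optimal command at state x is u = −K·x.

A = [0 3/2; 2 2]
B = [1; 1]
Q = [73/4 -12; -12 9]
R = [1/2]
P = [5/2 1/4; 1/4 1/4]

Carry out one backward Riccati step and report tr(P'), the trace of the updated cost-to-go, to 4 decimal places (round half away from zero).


29.1042

BᵀP = [2.7500 0.5000]
S = R + BᵀPB = [1/2] + [3.2500] = [3.7500]
BᵀPA = [1.0000 5.1250]
K = S⁻¹·BᵀPA = [0.2667 1.3667]
A−BK = [-0.2667 0.1333; 1.7333 0.6333]
AᵀP(A−BK) = [0.7333 0.3833; 0.3833 1.1208]
P' = Q + AᵀP(A−BK) = [18.9833 -11.6167; -11.6167 10.1208]
tr(P') = 29.1042


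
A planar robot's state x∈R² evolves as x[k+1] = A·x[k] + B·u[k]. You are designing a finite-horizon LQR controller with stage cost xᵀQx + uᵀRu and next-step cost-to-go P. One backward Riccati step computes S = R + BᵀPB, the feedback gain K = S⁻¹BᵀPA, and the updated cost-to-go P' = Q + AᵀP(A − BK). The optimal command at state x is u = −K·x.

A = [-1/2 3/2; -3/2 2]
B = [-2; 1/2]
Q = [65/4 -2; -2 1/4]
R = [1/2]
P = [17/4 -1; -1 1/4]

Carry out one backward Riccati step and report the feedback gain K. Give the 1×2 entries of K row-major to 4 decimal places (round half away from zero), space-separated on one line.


0.0671 -0.4728

BᵀP = [-9.0000 2.1250]
S = R + BᵀPB = [1/2] + [19.0625] = [19.5625]
BᵀPA = [1.3125 -9.2500]
K = S⁻¹·BᵀPA = [0.0671 -0.4728]
A−BK = [-0.3658 0.5543; -1.5335 2.2364]
AᵀP(A−BK) = [0.0369 -0.0669; -0.0669 0.1887]
P' = Q + AᵀP(A−BK) = [16.2869 -2.0669; -2.0669 0.4387]
tr(P') = 16.7256


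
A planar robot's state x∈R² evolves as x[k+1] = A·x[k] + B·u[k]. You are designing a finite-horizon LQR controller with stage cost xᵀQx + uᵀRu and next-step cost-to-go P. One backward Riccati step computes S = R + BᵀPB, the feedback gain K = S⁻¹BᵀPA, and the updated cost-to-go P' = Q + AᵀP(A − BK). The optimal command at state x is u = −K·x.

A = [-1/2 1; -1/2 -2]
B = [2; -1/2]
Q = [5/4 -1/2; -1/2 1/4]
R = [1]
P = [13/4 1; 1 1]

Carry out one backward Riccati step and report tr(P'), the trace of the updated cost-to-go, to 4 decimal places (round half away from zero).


4.4298

BᵀP = [6.0000 1.5000]
S = R + BᵀPB = [1] + [11.2500] = [12.2500]
BᵀPA = [-3.7500 3.0000]
K = S⁻¹·BᵀPA = [-0.3061 0.2449]
A−BK = [0.1122 0.5102; -0.6531 -1.8776]
AᵀP(A−BK) = [0.4145 0.7934; 0.7934 2.5153]
P' = Q + AᵀP(A−BK) = [1.6645 0.2934; 0.2934 2.7653]
tr(P') = 4.4298


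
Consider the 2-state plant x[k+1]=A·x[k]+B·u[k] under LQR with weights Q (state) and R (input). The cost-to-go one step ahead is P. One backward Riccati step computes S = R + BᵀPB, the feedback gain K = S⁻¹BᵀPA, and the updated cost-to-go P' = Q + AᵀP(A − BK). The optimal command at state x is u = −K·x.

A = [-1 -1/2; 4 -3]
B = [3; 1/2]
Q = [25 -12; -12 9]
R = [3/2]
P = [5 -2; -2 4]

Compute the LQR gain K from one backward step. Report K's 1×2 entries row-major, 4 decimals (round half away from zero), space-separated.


-0.7229 0.1205

BᵀP = [14.0000 -4.0000]
S = R + BᵀPB = [3/2] + [40.0000] = [41.5000]
BᵀPA = [-30.0000 5.0000]
K = S⁻¹·BᵀPA = [-0.7229 0.1205]
A−BK = [1.1687 -0.8614; 4.3614 -3.0602]
AᵀP(A−BK) = [63.3133 -43.8855; -43.8855 30.6476]
P' = Q + AᵀP(A−BK) = [88.3133 -55.8855; -55.8855 39.6476]
tr(P') = 127.9608


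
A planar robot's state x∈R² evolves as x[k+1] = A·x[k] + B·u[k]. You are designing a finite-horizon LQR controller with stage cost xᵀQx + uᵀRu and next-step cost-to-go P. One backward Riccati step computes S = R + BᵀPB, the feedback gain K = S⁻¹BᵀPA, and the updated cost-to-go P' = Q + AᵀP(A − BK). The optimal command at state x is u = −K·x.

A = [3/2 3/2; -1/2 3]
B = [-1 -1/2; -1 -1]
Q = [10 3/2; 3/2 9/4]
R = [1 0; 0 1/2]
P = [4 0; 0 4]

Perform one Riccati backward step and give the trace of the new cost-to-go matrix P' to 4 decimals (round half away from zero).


21.6204

BᵀP = [-4.0000 -4.0000; -2.0000 -4.0000]
S = R + BᵀPB = [1 0; 0 1/2] + [8.0000 6.0000; 6.0000 5.0000] = [9.0000 6.0000; 6.0000 5.5000]
BᵀPA = [-4.0000 -18.0000; -1.0000 -15.0000]
K = S⁻¹·BᵀPA = [-1.1852 -0.6667; 1.1111 -2.0000]
A−BK = [0.8704 -0.1667; -0.5741 0.3333]
AᵀP(A−BK) = [6.3704 -1.6667; -1.6667 3.0000]
P' = Q + AᵀP(A−BK) = [16.3704 -0.1667; -0.1667 5.2500]
tr(P') = 21.6204


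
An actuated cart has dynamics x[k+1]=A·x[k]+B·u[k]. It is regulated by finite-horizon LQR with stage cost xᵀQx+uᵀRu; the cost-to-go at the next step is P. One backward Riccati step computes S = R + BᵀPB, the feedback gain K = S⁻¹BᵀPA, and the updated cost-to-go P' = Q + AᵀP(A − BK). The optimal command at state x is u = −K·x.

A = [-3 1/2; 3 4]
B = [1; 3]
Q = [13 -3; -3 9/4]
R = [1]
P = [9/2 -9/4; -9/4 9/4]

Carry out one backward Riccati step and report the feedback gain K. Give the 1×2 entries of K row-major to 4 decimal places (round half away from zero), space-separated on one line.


BᵀP = [-2.2500 4.5000]
S = R + BᵀPB = [1] + [11.2500] = [12.2500]
BᵀPA = [20.2500 16.8750]
K = S⁻¹·BᵀPA = [1.6531 1.3776]
A−BK = [-4.6531 -0.8776; -1.9592 -0.1327]
AᵀP(A−BK) = [67.7755 15.9796; 15.9796 4.8788]
P' = Q + AᵀP(A−BK) = [80.7755 12.9796; 12.9796 7.1288]
tr(P') = 87.9043

1.6531 1.3776


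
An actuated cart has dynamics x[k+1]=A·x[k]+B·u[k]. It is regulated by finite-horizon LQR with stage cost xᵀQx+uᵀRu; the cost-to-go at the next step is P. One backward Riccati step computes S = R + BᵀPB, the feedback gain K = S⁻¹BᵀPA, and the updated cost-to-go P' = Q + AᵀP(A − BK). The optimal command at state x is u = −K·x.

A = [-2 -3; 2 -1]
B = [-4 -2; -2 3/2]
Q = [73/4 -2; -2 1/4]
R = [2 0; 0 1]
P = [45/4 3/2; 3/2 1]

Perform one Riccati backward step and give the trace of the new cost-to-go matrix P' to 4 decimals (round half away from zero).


20.5287

BᵀP = [-48.0000 -8.0000; -20.2500 -1.5000]
S = R + BᵀPB = [2 0; 0 1] + [208.0000 84.0000; 84.0000 38.2500] = [210.0000 84.0000; 84.0000 39.2500]
BᵀPA = [80.0000 152.0000; 37.5000 62.2500]
K = S⁻¹·BᵀPA = [-0.0084 0.6212; 0.9735 0.2566]
A−BK = [-0.0868 -0.0021; 0.5230 -0.1426]
AᵀP(A−BK) = [1.1698 0.1837; 0.1837 0.8588]
P' = Q + AᵀP(A−BK) = [19.4198 -1.8163; -1.8163 1.1088]
tr(P') = 20.5287


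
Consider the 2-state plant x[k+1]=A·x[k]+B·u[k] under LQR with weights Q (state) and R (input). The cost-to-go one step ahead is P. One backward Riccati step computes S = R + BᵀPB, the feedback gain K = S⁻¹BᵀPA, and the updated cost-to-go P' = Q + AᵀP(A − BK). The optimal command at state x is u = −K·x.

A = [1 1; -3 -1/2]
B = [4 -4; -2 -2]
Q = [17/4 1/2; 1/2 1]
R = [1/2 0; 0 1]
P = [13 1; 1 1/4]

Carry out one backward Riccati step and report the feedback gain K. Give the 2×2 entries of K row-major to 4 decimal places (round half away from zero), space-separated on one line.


0.6162 0.2180 0.3852 -0.0293

BᵀP = [50.0000 3.5000; -54.0000 -4.5000]
S = R + BᵀPB = [1/2 0; 0 1] + [193.0000 -207.0000; -207.0000 225.0000] = [193.5000 -207.0000; -207.0000 226.0000]
BᵀPA = [39.5000 48.2500; -40.5000 -51.7500]
K = S⁻¹·BᵀPA = [0.6162 0.2180; 0.3852 -0.0293]
A−BK = [0.0760 0.0108; -0.9972 -0.1227]
AᵀP(A−BK) = [0.5103 0.0770; 0.0770 0.0272]
P' = Q + AᵀP(A−BK) = [4.7603 0.5770; 0.5770 1.0272]
tr(P') = 5.7876


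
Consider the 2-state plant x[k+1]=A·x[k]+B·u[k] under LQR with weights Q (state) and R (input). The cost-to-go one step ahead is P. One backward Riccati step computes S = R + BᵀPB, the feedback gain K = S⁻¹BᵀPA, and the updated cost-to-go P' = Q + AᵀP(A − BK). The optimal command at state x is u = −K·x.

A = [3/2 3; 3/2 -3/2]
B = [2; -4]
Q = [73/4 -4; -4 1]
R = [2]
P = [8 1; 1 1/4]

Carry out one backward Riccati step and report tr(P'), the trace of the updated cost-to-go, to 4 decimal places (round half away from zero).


BᵀP = [12.0000 1.0000]
S = R + BᵀPB = [2] + [20.0000] = [22.0000]
BᵀPA = [19.5000 34.5000]
K = S⁻¹·BᵀPA = [0.8864 1.5682]
A−BK = [-0.2727 -0.1364; 5.0455 4.7727]
AᵀP(A−BK) = [5.7784 7.1080; 7.1080 9.4602]
P' = Q + AᵀP(A−BK) = [24.0284 3.1080; 3.1080 10.4602]
tr(P') = 34.4886

34.4886


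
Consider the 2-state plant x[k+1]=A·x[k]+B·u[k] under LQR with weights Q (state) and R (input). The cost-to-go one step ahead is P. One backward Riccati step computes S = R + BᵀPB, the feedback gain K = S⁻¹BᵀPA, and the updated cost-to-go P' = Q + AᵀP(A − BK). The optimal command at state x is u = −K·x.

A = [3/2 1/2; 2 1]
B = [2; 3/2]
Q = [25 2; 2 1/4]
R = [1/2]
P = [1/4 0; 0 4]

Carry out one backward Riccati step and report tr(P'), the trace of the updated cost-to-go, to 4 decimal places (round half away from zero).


BᵀP = [0.5000 6.0000]
S = R + BᵀPB = [1/2] + [10.0000] = [10.5000]
BᵀPA = [12.7500 6.2500]
K = S⁻¹·BᵀPA = [1.2143 0.5952]
A−BK = [-0.9286 -0.6905; 0.1786 0.1071]
AᵀP(A−BK) = [1.0804 0.5982; 0.5982 0.3423]
P' = Q + AᵀP(A−BK) = [26.0804 2.5982; 2.5982 0.5923]
tr(P') = 26.6726

26.6726


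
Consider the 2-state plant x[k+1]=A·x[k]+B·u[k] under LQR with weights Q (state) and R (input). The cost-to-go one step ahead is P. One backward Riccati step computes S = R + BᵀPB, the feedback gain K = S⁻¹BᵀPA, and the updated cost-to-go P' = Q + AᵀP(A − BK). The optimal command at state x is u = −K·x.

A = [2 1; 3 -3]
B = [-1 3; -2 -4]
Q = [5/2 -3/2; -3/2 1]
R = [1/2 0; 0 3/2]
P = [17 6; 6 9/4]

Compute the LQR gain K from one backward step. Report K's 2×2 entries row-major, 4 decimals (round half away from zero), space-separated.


-1.5986 0.3596 0.1949 0.3480

BᵀP = [-29.0000 -10.5000; 27.0000 9.0000]
S = R + BᵀPB = [1/2 0; 0 3/2] + [50.0000 -45.0000; -45.0000 45.0000] = [50.5000 -45.0000; -45.0000 46.5000]
BᵀPA = [-89.5000 2.5000; 81.0000 0.0000]
K = S⁻¹·BᵀPA = [-1.5986 0.3596; 0.1949 0.3480]
A−BK = [-0.1833 0.3155; 0.5824 -0.8886]
AᵀP(A−BK) = [1.3881 -0.2535; -0.2535 0.3509]
P' = Q + AᵀP(A−BK) = [3.8881 -1.7535; -1.7535 1.3509]
tr(P') = 5.2390


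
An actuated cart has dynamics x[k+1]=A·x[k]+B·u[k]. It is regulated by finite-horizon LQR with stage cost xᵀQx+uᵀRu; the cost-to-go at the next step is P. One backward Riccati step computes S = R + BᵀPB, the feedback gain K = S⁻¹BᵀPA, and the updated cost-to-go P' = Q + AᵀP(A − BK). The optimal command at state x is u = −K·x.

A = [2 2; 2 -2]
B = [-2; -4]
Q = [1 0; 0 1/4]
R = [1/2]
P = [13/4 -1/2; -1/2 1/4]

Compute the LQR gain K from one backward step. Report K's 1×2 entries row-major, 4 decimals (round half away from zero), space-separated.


-0.9474 -0.9474

BᵀP = [-4.5000 0.0000]
S = R + BᵀPB = [1/2] + [9.0000] = [9.5000]
BᵀPA = [-9.0000 -9.0000]
K = S⁻¹·BᵀPA = [-0.9474 -0.9474]
A−BK = [0.1053 0.1053; -1.7895 -5.7895]
AᵀP(A−BK) = [1.4737 3.4737; 3.4737 9.4737]
P' = Q + AᵀP(A−BK) = [2.4737 3.4737; 3.4737 9.7237]
tr(P') = 12.1974


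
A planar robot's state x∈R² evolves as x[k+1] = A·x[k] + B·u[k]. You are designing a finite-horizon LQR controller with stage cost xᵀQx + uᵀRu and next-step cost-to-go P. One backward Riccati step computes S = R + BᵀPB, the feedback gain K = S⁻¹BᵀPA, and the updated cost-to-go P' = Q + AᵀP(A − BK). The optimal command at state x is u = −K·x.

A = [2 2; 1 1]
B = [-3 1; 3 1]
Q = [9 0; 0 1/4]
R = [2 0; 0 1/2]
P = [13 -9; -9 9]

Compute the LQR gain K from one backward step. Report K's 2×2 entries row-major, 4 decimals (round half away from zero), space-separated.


-0.1717 -0.1717 1.3199 1.3199

BᵀP = [-66.0000 54.0000; 4.0000 0.0000]
S = R + BᵀPB = [2 0; 0 1/2] + [360.0000 -12.0000; -12.0000 4.0000] = [362.0000 -12.0000; -12.0000 4.5000]
BᵀPA = [-78.0000 -78.0000; 8.0000 8.0000]
K = S⁻¹·BᵀPA = [-0.1717 -0.1717; 1.3199 1.3199]
A−BK = [0.1650 0.1650; 0.1953 0.1953]
AᵀP(A−BK) = [1.0471 1.0471; 1.0471 1.0471]
P' = Q + AᵀP(A−BK) = [10.0471 1.0471; 1.0471 1.2971]
tr(P') = 11.3443


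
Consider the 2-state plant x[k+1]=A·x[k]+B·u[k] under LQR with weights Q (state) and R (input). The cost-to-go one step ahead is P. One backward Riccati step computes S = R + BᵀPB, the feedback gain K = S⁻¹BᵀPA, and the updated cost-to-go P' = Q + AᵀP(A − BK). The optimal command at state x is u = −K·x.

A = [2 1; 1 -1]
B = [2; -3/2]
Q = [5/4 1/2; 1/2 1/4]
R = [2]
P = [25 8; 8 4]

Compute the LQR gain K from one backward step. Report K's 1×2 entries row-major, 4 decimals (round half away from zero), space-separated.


1.3651 0.4444

BᵀP = [38.0000 10.0000]
S = R + BᵀPB = [2] + [61.0000] = [63.0000]
BᵀPA = [86.0000 28.0000]
K = S⁻¹·BᵀPA = [1.3651 0.4444]
A−BK = [-0.7302 0.1111; 3.0476 -0.3333]
AᵀP(A−BK) = [18.6032 -0.2222; -0.2222 0.5556]
P' = Q + AᵀP(A−BK) = [19.8532 0.2778; 0.2778 0.8056]
tr(P') = 20.6587


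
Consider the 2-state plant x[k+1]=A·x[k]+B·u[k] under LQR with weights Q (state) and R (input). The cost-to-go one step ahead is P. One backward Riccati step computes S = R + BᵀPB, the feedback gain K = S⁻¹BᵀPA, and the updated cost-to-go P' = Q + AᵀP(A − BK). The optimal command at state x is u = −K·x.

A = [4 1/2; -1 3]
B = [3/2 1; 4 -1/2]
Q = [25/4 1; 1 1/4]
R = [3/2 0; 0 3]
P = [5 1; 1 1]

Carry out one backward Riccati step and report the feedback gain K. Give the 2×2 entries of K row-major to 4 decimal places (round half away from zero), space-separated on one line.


BᵀP = [11.5000 5.5000; 4.5000 0.5000]
S = R + BᵀPB = [3/2 0; 0 3] + [39.2500 8.7500; 8.7500 4.2500] = [40.7500 8.7500; 8.7500 7.2500]
BᵀPA = [40.5000 22.2500; 17.5000 3.7500]
K = S⁻¹·BᵀPA = [0.6419 0.5871; 1.6391 -0.1913]
A−BK = [1.3981 -0.1893; -2.7481 0.5560]
AᵀP(A−BK) = [18.3187 -1.9292; -1.9292 0.9046]
P' = Q + AᵀP(A−BK) = [24.5687 -0.9292; -0.9292 1.1546]
tr(P') = 25.7233

0.6419 0.5871 1.6391 -0.1913


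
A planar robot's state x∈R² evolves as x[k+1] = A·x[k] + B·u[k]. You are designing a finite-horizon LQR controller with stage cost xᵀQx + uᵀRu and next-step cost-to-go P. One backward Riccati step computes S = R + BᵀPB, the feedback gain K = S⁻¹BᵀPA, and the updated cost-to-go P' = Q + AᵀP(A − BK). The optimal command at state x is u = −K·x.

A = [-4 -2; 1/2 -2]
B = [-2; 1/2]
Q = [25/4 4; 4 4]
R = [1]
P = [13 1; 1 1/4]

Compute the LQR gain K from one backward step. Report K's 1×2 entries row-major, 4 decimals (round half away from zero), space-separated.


BᵀP = [-25.5000 -1.8750]
S = R + BᵀPB = [1] + [50.0625] = [51.0625]
BᵀPA = [101.0625 54.7500]
K = S⁻¹·BᵀPA = [1.9792 1.0722]
A−BK = [-0.0416 0.1444; -0.4896 -2.5361]
AᵀP(A−BK) = [4.0404 2.3892; 2.3892 2.2962]
P' = Q + AᵀP(A−BK) = [10.2904 6.3892; 6.3892 6.2962]
tr(P') = 16.5866

1.9792 1.0722


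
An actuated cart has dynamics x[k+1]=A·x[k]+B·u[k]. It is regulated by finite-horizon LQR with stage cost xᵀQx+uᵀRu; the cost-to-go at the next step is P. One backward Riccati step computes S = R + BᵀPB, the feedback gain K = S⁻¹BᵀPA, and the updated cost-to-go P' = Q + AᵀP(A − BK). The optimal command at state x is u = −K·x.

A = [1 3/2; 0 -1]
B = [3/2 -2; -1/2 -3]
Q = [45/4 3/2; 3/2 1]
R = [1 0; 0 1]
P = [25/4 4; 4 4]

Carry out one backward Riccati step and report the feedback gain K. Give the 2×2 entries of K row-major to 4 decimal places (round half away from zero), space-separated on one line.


BᵀP = [7.3750 4.0000; -24.5000 -20.0000]
S = R + BᵀPB = [1 0; 0 1] + [9.0625 -26.7500; -26.7500 109.0000] = [10.0625 -26.7500; -26.7500 110.0000]
BᵀPA = [7.3750 7.0625; -24.5000 -16.7500]
K = S⁻¹·BᵀPA = [0.3983 0.8403; -0.1259 0.0521]
A−BK = [0.1508 0.3437; -0.1784 -0.4237]
AᵀP(A−BK) = [0.2287 0.4536; 0.4536 1.0002]
P' = Q + AᵀP(A−BK) = [11.4787 1.9536; 1.9536 2.0002]
tr(P') = 13.4789

0.3983 0.8403 -0.1259 0.0521


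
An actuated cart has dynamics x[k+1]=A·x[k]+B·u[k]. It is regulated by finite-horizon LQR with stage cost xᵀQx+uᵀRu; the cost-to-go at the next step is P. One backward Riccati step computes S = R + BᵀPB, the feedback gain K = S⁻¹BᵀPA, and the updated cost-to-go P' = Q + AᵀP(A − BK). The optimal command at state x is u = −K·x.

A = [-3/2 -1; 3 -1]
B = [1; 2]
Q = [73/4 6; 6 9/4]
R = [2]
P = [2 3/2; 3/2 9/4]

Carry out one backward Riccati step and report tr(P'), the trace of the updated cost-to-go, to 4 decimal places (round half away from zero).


BᵀP = [5.0000 6.0000]
S = R + BᵀPB = [2] + [17.0000] = [19.0000]
BᵀPA = [10.5000 -11.0000]
K = S⁻¹·BᵀPA = [0.5526 -0.5789]
A−BK = [-2.0526 -0.4211; 1.8947 0.1579]
AᵀP(A−BK) = [5.4474 0.0789; 0.0789 0.8816]
P' = Q + AᵀP(A−BK) = [23.6974 6.0789; 6.0789 3.1316]
tr(P') = 26.8289

26.8289


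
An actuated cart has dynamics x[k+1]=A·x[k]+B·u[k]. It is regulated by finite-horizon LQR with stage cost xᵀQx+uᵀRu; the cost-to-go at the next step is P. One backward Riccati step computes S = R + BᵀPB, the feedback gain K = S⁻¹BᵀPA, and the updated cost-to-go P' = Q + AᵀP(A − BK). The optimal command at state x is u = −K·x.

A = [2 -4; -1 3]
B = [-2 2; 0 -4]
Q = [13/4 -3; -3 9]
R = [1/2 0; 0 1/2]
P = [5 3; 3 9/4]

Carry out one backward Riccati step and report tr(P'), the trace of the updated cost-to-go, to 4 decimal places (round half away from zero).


BᵀP = [-10.0000 -6.0000; -2.0000 -3.0000]
S = R + BᵀPB = [1/2 0; 0 1/2] + [20.0000 4.0000; 4.0000 8.0000] = [20.5000 4.0000; 4.0000 8.5000]
BᵀPA = [-14.0000 22.0000; -1.0000 -1.0000]
K = S⁻¹·BᵀPA = [-0.7267 1.2070; 0.2243 -0.6856]
A−BK = [0.0979 -0.2148; -0.1027 0.2575]
AᵀP(A−BK) = [0.3006 -0.5383; -0.5383 1.0115]
P' = Q + AᵀP(A−BK) = [3.5506 -3.5383; -3.5383 10.0115]
tr(P') = 13.5620

13.5620


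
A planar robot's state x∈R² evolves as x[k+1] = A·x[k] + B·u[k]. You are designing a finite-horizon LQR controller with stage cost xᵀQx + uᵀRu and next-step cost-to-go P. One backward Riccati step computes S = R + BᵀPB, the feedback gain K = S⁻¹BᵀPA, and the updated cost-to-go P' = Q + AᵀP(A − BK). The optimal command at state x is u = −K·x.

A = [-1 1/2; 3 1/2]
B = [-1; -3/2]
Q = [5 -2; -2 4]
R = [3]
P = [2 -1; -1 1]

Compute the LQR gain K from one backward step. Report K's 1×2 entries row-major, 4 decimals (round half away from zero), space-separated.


BᵀP = [-0.5000 -0.5000]
S = R + BᵀPB = [3] + [1.2500] = [4.2500]
BᵀPA = [-1.0000 -0.5000]
K = S⁻¹·BᵀPA = [-0.2353 -0.1176]
A−BK = [-1.2353 0.3824; 2.6471 0.3235]
AᵀP(A−BK) = [16.7647 -0.6176; -0.6176 0.1912]
P' = Q + AᵀP(A−BK) = [21.7647 -2.6176; -2.6176 4.1912]
tr(P') = 25.9559

-0.2353 -0.1176


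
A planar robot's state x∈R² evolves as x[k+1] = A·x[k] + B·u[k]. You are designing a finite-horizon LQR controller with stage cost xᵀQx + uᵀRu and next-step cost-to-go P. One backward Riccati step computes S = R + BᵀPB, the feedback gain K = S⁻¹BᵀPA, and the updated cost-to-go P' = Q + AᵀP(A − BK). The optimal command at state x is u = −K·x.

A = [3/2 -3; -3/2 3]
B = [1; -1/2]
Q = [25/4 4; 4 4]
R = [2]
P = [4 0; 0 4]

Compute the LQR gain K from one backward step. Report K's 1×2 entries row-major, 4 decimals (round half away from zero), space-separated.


BᵀP = [4.0000 -2.0000]
S = R + BᵀPB = [2] + [5.0000] = [7.0000]
BᵀPA = [9.0000 -18.0000]
K = S⁻¹·BᵀPA = [1.2857 -2.5714]
A−BK = [0.2143 -0.4286; -0.8571 1.7143]
AᵀP(A−BK) = [6.4286 -12.8571; -12.8571 25.7143]
P' = Q + AᵀP(A−BK) = [12.6786 -8.8571; -8.8571 29.7143]
tr(P') = 42.3929

1.2857 -2.5714


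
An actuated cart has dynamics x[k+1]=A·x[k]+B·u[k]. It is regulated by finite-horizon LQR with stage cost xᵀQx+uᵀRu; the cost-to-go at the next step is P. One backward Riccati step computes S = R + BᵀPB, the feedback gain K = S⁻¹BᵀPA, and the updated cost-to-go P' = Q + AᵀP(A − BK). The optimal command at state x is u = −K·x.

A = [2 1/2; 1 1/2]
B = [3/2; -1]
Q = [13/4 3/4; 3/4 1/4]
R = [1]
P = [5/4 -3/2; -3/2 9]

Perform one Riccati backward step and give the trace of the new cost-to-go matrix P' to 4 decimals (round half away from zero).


11.2473

BᵀP = [3.3750 -11.2500]
S = R + BᵀPB = [1] + [16.3125] = [17.3125]
BᵀPA = [-4.5000 -3.9375]
K = S⁻¹·BᵀPA = [-0.2599 -0.2274]
A−BK = [2.3899 0.8412; 0.7401 0.2726]
AᵀP(A−BK) = [6.8303 2.4765; 2.4765 0.9170]
P' = Q + AᵀP(A−BK) = [10.0803 3.2265; 3.2265 1.1670]
tr(P') = 11.2473


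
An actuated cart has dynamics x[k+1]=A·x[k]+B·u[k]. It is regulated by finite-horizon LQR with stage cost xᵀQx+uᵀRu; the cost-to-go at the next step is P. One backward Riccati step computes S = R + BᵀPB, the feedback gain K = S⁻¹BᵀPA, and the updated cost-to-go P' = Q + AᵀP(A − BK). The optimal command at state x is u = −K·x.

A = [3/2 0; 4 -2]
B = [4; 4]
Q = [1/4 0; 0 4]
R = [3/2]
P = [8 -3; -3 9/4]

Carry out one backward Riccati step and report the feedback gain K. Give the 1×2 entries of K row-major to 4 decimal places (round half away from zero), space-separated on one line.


BᵀP = [20.0000 -3.0000]
S = R + BᵀPB = [3/2] + [68.0000] = [69.5000]
BᵀPA = [18.0000 6.0000]
K = S⁻¹·BᵀPA = [0.2590 0.0863]
A−BK = [0.4640 -0.3453; 2.9640 -2.3453]
AᵀP(A−BK) = [13.3381 -10.5540; -10.5540 8.4820]
P' = Q + AᵀP(A−BK) = [13.5881 -10.5540; -10.5540 12.4820]
tr(P') = 26.0701

0.2590 0.0863
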